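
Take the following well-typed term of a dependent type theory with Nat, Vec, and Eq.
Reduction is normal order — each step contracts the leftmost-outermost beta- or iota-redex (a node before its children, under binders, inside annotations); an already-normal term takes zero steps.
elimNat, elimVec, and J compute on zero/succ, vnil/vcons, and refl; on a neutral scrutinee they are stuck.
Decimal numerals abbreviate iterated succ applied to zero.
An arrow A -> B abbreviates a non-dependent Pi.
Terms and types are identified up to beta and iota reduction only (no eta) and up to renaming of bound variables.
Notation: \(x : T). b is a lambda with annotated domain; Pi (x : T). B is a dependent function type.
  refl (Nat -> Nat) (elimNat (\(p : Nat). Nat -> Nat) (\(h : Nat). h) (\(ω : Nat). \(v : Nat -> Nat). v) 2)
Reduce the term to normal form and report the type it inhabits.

resulting normal form:
  refl (Nat -> Nat) (\(p : Nat). p)
inferred type:
  Eq (Nat -> Nat) (\(p : Nat). p) (\(h : Nat). h)
observation: the first redex contracted is an elimNat iota-redex; the normal form is reached in 7 normal-order steps.


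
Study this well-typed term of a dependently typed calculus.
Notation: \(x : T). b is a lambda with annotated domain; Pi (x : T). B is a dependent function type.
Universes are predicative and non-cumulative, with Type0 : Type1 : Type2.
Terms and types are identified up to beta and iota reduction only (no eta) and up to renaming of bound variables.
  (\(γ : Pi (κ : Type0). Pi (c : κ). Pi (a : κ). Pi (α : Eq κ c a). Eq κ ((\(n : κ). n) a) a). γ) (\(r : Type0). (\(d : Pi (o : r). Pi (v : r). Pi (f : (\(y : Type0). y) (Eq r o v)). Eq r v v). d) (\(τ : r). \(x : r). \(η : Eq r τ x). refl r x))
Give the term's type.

inferred type:
  Pi (γ : Type0). Pi (κ : γ). Pi (c : γ). Pi (a : Eq γ κ c). Eq γ c c


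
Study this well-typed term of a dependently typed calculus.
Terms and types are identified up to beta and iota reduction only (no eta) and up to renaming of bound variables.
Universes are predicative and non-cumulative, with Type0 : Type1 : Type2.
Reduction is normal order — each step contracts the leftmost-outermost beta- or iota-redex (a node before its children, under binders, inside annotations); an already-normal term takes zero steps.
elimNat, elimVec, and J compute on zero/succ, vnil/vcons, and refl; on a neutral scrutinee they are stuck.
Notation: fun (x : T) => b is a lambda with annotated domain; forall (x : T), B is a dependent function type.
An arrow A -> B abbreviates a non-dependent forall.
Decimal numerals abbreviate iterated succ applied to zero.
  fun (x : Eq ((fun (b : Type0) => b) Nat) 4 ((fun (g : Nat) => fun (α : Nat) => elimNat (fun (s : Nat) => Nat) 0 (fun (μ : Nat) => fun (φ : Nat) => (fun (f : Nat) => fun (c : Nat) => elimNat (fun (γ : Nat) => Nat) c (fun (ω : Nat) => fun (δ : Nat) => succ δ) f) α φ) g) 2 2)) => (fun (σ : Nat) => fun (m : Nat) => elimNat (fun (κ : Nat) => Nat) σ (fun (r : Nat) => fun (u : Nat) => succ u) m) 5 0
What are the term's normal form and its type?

normal form:
  fun (x : Eq Nat 4 4) => 5
inferred type:
  Eq Nat 4 4 -> Nat


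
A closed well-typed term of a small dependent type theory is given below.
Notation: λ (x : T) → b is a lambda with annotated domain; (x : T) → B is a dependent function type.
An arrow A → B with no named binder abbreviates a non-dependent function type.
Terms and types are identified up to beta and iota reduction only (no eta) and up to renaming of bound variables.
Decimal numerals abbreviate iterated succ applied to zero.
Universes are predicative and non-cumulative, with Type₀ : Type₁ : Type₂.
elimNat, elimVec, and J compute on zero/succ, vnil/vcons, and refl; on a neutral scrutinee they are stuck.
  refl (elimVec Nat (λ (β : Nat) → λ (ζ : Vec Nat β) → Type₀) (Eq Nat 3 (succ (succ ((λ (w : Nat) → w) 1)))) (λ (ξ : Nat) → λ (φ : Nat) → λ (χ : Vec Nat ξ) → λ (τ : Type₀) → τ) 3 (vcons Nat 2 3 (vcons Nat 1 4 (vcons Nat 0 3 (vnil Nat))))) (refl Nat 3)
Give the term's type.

inferred type:
  Eq (Eq Nat 3 3) (refl Nat 3) (refl Nat 3)


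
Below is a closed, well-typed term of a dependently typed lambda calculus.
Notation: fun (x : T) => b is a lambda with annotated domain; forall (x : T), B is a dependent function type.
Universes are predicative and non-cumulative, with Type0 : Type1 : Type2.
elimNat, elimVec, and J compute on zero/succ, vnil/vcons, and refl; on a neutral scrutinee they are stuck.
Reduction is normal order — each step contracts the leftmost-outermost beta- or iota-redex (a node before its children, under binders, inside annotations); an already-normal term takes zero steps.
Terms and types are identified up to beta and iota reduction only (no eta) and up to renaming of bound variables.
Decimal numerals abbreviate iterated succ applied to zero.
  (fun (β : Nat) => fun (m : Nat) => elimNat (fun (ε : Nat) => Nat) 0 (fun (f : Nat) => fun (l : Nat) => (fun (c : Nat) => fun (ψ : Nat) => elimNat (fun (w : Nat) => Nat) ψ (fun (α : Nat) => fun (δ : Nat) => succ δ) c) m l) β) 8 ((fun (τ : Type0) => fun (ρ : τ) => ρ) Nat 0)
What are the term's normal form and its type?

reduced normal form:
  0
type:
  Nat
observation: contracting a beta-redex first, the term normalizes in 67 steps.


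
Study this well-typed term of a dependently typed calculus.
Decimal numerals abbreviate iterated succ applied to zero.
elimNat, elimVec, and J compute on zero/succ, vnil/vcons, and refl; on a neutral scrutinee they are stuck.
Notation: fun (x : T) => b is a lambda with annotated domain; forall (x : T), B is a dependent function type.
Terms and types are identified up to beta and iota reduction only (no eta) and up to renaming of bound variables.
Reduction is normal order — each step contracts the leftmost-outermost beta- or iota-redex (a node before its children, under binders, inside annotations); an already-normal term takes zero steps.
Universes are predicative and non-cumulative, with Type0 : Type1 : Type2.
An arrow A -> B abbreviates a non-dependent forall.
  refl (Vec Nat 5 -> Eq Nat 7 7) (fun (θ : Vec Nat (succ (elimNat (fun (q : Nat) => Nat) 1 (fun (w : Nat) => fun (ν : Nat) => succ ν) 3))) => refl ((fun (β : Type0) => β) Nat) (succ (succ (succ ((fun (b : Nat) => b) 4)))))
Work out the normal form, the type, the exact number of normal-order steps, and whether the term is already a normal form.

normal form:
  refl (Vec Nat 5 -> Eq Nat 7 7) (fun (θ : Vec Nat 5) => refl Nat 7)
type:
  Eq (Vec Nat 5 -> Eq Nat 7 7) (fun (θ : Vec Nat 5) => refl Nat 7) (fun (q : Vec Nat 5) => refl Nat 7)
normal-order step count: 12
already normal: no
first redex: an elimNat iota-redex


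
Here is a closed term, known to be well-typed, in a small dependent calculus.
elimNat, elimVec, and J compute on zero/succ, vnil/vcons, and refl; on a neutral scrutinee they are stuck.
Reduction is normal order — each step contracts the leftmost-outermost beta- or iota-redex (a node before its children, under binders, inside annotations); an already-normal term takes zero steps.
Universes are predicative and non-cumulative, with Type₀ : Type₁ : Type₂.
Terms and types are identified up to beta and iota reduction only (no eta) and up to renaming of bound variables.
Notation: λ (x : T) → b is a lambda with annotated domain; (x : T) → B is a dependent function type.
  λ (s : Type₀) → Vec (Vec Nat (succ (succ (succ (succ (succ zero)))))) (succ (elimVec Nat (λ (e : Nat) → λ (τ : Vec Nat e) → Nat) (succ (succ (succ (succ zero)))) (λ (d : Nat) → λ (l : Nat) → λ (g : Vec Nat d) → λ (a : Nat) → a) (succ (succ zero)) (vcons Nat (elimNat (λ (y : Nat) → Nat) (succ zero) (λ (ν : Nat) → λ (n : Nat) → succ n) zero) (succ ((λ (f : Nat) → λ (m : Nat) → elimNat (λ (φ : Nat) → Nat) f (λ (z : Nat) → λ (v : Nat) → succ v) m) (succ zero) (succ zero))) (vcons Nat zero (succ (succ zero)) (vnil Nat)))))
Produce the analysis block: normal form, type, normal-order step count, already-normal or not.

normal form:
  λ (s : Type₀) → Vec (Vec Nat (succ (succ (succ (succ (succ zero)))))) (succ (succ (succ (succ (succ zero)))))
the term's type:
  (s : Type₀) → Type₀
reduction steps (normal order): 11
term was already normal: no
first contracted redex: an elimVec iota-redex


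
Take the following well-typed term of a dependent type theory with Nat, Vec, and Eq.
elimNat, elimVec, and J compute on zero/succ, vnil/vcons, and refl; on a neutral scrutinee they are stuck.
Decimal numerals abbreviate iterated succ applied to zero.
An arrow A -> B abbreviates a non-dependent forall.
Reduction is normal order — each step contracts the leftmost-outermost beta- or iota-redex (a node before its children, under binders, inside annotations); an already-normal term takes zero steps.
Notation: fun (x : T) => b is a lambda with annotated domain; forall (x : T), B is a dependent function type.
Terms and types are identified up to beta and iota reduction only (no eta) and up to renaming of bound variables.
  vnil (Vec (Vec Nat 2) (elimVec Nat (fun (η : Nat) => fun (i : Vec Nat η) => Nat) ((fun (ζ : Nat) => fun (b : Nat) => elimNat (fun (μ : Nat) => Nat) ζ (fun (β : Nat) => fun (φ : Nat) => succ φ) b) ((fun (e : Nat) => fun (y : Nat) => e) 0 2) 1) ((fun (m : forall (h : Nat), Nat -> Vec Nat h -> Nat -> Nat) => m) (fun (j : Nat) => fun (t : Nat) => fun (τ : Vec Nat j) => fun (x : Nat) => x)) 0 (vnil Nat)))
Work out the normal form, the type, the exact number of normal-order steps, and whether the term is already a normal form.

normal form:
  vnil (Vec (Vec Nat 2) 1)
the term's type:
  Vec (Vec (Vec Nat 2) 1) 0
normal-order step count: 9
started in normal form: no
first contracted redex: an elimVec iota-redex


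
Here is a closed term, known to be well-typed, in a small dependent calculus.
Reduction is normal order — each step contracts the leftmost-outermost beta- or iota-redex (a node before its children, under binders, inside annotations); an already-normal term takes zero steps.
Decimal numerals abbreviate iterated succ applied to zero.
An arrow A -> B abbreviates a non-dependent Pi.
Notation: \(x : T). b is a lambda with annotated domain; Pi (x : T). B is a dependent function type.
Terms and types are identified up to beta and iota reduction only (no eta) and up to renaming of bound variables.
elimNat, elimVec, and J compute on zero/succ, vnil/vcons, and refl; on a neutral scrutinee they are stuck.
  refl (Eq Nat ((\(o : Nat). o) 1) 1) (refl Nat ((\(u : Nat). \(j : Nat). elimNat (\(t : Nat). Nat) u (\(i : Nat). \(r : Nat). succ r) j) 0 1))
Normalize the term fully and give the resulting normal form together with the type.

normal form:
  refl (Eq Nat 1 1) (refl Nat 1)
inferred type:
  Eq (Eq Nat 1 1) (refl Nat 1) (refl Nat 1)


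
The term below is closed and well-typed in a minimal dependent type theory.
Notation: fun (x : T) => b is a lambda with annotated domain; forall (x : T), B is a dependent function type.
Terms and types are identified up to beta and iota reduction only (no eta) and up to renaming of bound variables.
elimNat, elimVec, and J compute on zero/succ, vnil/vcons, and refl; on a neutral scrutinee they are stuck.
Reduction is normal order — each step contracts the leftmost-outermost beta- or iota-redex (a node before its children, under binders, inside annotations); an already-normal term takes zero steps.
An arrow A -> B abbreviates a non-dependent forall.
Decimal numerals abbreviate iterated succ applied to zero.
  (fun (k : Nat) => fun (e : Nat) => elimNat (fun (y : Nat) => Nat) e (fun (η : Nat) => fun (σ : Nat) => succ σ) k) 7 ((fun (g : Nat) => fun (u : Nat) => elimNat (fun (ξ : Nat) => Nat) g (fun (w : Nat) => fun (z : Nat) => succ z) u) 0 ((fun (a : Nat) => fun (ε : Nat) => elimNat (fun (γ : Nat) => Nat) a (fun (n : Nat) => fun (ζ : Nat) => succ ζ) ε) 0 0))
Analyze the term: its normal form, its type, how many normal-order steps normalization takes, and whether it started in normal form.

normal form:
  7
inferred type:
  Nat
steps to reach normal form (normal order): 30
term was already normal: no
first contracted redex: a beta-redex


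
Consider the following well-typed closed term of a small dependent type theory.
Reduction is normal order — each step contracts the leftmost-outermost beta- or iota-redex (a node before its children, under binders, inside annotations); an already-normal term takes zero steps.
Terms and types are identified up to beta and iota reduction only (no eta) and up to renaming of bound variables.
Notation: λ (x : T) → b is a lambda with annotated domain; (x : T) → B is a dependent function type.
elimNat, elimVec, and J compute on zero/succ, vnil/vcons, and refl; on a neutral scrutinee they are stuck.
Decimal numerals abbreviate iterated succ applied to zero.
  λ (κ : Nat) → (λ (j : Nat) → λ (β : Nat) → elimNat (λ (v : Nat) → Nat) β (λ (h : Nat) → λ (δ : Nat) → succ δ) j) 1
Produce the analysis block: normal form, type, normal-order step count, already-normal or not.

resulting normal form:
  λ (κ : Nat) → λ (j : Nat) → succ j
type:
  (κ : Nat) → (j : Nat) → Nat
reduction steps (normal order): 5
already normal: no
first contracted redex: a beta-redex


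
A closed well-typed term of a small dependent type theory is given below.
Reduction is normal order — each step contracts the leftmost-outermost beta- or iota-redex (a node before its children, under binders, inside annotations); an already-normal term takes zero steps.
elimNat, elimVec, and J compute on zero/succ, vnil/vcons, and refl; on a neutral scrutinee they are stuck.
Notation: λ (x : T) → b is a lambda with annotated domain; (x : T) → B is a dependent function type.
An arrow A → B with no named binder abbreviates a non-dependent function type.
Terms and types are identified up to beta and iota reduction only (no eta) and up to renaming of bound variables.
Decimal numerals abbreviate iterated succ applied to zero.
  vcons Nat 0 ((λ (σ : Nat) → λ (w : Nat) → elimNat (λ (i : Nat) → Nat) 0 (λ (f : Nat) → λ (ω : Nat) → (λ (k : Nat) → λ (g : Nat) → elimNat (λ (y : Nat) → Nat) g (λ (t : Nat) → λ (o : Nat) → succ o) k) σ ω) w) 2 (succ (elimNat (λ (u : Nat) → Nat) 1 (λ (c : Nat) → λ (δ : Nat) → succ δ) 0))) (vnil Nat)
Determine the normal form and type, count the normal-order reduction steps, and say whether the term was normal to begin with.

normal form:
  vcons Nat 0 4 (vnil Nat)
type:
  Vec Nat 1
normal-order step count: 28
term was already normal: no
first redex: a beta-redex


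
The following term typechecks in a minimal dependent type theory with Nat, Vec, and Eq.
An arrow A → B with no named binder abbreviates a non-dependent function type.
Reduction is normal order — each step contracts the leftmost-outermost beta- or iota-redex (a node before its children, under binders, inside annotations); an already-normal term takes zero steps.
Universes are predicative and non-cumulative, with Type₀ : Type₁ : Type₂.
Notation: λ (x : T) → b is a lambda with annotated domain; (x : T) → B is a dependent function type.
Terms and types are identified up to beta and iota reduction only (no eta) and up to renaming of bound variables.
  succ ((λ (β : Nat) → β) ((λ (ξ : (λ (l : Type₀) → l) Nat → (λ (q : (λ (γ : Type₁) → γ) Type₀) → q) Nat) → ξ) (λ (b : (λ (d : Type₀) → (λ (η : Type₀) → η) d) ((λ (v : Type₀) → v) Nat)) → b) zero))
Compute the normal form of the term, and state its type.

reduced normal form:
  succ zero
the term's type:
  Nat


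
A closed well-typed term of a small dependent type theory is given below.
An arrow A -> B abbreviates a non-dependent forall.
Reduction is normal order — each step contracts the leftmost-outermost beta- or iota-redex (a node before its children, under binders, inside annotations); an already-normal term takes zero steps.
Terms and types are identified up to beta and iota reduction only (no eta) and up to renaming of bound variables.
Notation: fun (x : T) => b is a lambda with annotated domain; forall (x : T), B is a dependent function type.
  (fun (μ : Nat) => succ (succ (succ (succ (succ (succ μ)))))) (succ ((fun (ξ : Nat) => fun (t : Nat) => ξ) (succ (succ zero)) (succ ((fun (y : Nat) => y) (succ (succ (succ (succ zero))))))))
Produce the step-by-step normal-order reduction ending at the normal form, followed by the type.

reduction (normal order):
  (fun (μ : Nat) => succ (succ (succ (succ (succ (succ μ)))))) (succ ((fun (ξ : Nat) => fun (t : Nat) => ξ) (succ (succ zero)) (succ ((fun (y : Nat) => y) (succ (succ (succ (succ zero))))))))
  ~> succ (succ (succ (succ (succ (succ (succ ((fun (μ : Nat) => fun (ξ : Nat) => μ) (succ (succ zero)) (succ ((fun (t : Nat) => t) (succ (succ (succ (succ zero)))))))))))))
  ~> succ (succ (succ (succ (succ (succ (succ ((fun (μ : Nat) => succ (succ zero)) (succ ((fun (ξ : Nat) => ξ) (succ (succ (succ (succ zero)))))))))))))
  ~> succ (succ (succ (succ (succ (succ (succ (succ (succ zero))))))))
the term's type:
  Nat


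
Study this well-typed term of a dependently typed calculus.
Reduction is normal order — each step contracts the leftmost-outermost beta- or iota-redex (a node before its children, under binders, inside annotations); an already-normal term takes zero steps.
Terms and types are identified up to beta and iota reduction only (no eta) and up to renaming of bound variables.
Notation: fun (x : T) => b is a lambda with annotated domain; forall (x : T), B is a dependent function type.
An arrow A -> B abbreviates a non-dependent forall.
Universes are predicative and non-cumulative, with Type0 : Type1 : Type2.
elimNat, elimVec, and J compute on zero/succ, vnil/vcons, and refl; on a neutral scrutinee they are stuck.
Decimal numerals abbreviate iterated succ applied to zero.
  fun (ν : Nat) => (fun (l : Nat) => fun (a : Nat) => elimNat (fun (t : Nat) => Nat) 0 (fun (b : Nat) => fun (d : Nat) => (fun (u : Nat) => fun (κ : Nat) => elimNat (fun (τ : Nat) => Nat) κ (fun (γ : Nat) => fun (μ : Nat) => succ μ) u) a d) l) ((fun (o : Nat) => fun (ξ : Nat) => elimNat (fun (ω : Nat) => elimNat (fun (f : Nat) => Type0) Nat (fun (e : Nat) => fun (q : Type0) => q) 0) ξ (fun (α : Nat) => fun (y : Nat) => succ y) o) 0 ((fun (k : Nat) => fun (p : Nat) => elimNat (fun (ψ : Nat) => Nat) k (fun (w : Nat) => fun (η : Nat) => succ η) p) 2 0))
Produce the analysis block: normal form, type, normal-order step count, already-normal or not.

reduced normal form:
  fun (ν : Nat) => fun (l : Nat) => elimNat (fun (a : Nat) => Nat) (elimNat (fun (t : Nat) => Nat) 0 (fun (b : Nat) => fun (d : Nat) => succ d) l) (fun (u : Nat) => fun (κ : Nat) => succ κ) l
inferred type:
  Nat -> Nat -> Nat
steps to reach normal form (normal order): 16
already normal: no
first redex: a beta-redex


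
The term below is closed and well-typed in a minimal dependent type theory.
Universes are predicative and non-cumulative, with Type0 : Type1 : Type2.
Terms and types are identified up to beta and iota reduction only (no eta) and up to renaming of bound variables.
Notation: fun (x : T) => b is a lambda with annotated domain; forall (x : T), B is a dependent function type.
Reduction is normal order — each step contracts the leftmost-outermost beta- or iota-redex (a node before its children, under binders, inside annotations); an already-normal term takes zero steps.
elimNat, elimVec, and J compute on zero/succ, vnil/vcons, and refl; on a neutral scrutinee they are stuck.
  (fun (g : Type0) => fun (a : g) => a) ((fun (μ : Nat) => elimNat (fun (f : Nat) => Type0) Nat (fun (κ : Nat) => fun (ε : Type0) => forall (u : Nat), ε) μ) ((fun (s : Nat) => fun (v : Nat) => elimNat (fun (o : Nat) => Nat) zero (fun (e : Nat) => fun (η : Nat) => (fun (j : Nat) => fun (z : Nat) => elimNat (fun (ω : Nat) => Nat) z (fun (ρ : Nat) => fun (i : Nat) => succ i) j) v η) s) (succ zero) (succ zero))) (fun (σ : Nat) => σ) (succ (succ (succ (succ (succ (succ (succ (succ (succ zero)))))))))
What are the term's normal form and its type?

normal form:
  succ (succ (succ (succ (succ (succ (succ (succ (succ zero))))))))
the term's type:
  Nat


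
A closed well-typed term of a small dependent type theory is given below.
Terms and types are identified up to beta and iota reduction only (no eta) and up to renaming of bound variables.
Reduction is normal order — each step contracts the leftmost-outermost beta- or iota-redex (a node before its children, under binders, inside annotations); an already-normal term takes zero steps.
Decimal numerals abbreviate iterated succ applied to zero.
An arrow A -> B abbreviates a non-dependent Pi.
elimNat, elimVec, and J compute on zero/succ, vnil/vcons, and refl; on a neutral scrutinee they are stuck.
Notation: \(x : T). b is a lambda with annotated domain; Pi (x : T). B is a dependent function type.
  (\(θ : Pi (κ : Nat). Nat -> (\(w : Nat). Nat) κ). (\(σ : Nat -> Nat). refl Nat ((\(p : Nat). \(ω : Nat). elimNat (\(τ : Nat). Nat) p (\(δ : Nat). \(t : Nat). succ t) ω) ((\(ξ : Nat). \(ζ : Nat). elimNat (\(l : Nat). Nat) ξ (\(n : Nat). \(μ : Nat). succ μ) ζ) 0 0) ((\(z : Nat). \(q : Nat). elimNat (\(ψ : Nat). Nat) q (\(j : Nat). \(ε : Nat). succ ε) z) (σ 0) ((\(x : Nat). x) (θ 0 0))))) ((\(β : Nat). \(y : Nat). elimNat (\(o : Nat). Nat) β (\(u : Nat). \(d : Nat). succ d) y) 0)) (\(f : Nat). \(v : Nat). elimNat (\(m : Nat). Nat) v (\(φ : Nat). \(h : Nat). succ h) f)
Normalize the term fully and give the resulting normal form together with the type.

reduced normal form:
  refl Nat 0
the term's type:
  Eq Nat 0 0
observation: contracting a beta-redex first, the term normalizes in 18 steps.


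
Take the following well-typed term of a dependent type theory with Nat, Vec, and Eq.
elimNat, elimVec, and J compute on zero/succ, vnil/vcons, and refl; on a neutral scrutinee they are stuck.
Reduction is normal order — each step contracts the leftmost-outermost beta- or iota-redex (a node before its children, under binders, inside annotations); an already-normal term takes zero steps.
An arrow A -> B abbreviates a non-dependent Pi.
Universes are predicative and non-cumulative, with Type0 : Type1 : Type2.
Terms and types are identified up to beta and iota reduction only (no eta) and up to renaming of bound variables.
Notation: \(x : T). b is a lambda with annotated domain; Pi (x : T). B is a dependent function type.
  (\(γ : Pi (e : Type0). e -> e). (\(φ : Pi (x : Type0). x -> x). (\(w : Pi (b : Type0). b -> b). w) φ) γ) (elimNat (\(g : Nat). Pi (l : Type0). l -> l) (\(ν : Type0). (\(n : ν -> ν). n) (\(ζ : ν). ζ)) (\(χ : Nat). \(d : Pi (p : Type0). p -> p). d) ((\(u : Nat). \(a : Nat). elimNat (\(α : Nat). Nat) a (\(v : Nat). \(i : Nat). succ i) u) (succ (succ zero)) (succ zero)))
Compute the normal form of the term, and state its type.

reduced normal form:
  \(γ : Type0). \(e : γ). e
inferred type:
  Pi (γ : Type0). γ -> γ


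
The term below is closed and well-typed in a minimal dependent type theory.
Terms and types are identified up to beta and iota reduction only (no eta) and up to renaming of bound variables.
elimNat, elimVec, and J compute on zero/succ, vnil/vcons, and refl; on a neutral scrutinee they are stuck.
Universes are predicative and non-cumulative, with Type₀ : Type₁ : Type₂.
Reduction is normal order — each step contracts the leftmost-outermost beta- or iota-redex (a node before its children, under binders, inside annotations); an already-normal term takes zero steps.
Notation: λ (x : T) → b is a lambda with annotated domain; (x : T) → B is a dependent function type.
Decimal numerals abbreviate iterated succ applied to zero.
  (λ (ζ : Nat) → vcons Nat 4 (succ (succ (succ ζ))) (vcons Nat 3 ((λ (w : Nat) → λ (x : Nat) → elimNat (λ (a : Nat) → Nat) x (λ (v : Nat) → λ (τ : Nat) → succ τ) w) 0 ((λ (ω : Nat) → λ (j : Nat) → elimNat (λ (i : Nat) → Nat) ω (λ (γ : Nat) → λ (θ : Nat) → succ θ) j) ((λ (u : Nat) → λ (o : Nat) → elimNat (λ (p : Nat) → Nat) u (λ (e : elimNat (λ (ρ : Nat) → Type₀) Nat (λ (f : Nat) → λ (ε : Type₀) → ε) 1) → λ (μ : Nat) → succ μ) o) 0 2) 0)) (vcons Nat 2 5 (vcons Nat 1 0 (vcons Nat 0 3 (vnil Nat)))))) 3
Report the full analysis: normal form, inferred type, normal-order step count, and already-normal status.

normal form:
  vcons Nat 4 6 (vcons Nat 3 2 (vcons Nat 2 5 (vcons Nat 1 0 (vcons Nat 0 3 (vnil Nat)))))
the term's type:
  Vec Nat 5
normal-order step count: 16
started in normal form: no
first redex: a beta-redex


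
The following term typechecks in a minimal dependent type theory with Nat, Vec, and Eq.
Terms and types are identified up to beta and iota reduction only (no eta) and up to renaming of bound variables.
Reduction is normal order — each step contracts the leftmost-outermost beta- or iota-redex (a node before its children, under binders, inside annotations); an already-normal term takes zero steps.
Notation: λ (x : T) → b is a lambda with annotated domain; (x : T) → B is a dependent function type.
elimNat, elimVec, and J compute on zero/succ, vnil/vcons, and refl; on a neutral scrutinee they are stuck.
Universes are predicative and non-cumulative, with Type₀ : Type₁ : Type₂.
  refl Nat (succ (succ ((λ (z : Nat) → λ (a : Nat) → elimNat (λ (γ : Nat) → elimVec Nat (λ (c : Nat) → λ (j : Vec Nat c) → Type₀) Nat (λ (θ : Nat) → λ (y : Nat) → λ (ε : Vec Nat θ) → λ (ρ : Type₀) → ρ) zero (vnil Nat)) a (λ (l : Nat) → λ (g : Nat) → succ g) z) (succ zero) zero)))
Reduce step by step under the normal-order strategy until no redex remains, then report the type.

reduction (normal order):
  refl Nat (succ (succ ((λ (z : Nat) → λ (a : Nat) → elimNat (λ (γ : Nat) → elimVec Nat (λ (c : Nat) → λ (j : Vec Nat c) → Type₀) Nat (λ (θ : Nat) → λ (y : Nat) → λ (ε : Vec Nat θ) → λ (ρ : Type₀) → ρ) zero (vnil Nat)) a (λ (l : Nat) → λ (g : Nat) → succ g) z) (succ zero) zero)))
  ~> refl Nat (succ (succ ((λ (z : Nat) → elimNat (λ (a : Nat) → elimVec Nat (λ (γ : Nat) → λ (c : Vec Nat γ) → Type₀) Nat (λ (j : Nat) → λ (θ : Nat) → λ (y : Vec Nat j) → λ (ε : Type₀) → ε) zero (vnil Nat)) z (λ (ρ : Nat) → λ (l : Nat) → succ l) (succ zero)) zero)))
  ~> refl Nat (succ (succ (elimNat (λ (z : Nat) → elimVec Nat (λ (a : Nat) → λ (γ : Vec Nat a) → Type₀) Nat (λ (c : Nat) → λ (j : Nat) → λ (θ : Vec Nat c) → λ (y : Type₀) → y) zero (vnil Nat)) zero (λ (ε : Nat) → λ (ρ : Nat) → succ ρ) (succ zero))))
  ~> refl Nat (succ (succ ((λ (z : Nat) → λ (a : Nat) → succ a) zero (elimNat (λ (γ : Nat) → elimVec Nat (λ (c : Nat) → λ (j : Vec Nat c) → Type₀) Nat (λ (θ : Nat) → λ (y : Nat) → λ (ε : Vec Nat θ) → λ (ρ : Type₀) → ρ) zero (vnil Nat)) zero (λ (l : Nat) → λ (g : Nat) → succ g) zero))))
  ~> refl Nat (succ (succ ((λ (z : Nat) → succ z) (elimNat (λ (a : Nat) → elimVec Nat (λ (γ : Nat) → λ (c : Vec Nat γ) → Type₀) Nat (λ (j : Nat) → λ (θ : Nat) → λ (y : Vec Nat j) → λ (ε : Type₀) → ε) zero (vnil Nat)) zero (λ (ρ : Nat) → λ (l : Nat) → succ l) zero))))
  ~> refl Nat (succ (succ (succ (elimNat (λ (z : Nat) → elimVec Nat (λ (a : Nat) → λ (γ : Vec Nat a) → Type₀) Nat (λ (c : Nat) → λ (j : Nat) → λ (θ : Vec Nat c) → λ (y : Type₀) → y) zero (vnil Nat)) zero (λ (ε : Nat) → λ (ρ : Nat) → succ ρ) zero))))
  ~> refl Nat (succ (succ (succ zero)))
the term's type:
  Eq Nat (succ (succ (succ zero))) (succ (succ (succ zero)))


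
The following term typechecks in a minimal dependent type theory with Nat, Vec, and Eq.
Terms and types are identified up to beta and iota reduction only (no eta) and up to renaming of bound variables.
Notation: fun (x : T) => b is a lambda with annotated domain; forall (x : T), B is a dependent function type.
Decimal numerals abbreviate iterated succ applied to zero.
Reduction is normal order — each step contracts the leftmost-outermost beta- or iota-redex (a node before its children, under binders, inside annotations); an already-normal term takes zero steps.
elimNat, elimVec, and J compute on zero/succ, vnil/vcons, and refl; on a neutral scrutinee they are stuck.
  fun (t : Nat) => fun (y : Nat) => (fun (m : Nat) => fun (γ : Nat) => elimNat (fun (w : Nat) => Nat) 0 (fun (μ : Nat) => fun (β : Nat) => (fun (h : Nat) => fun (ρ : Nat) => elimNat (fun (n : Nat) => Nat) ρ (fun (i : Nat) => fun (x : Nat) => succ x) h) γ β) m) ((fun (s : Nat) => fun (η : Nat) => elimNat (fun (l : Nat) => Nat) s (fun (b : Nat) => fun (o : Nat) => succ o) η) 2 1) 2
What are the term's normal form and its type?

reduced normal form:
  fun (t : Nat) => fun (y : Nat) => 6
the term's type:
  forall (t : Nat), forall (y : Nat), Nat
observation: 27 normal-order steps normalize the term, beginning with a beta-redex.


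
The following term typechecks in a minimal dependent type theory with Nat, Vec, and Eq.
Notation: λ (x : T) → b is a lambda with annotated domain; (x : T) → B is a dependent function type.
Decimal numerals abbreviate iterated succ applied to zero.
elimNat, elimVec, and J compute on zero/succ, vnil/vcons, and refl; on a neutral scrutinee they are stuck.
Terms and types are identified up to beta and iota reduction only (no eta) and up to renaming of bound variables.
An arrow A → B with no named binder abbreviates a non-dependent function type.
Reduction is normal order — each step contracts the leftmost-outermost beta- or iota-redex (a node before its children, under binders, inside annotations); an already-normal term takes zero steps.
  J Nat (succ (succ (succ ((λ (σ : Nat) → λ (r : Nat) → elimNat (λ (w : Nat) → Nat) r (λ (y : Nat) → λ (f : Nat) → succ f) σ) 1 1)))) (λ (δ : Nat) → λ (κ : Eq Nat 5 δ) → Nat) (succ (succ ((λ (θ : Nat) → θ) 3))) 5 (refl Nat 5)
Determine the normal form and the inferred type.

reduced normal form:
  5
the term's type:
  Nat
observation: the first redex contracted is a J iota-redex; the normal form is reached in 2 normal-order steps.


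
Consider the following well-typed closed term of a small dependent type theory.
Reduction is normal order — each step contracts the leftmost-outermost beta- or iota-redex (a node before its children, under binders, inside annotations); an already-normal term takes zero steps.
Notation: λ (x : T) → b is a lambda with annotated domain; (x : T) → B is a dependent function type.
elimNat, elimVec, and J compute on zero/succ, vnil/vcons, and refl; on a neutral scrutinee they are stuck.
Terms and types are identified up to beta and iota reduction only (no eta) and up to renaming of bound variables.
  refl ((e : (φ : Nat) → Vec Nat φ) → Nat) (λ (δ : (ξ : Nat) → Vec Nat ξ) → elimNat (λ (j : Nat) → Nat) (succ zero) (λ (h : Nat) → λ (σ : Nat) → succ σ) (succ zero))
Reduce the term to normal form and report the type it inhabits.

normal form:
  refl ((e : (φ : Nat) → Vec Nat φ) → Nat) (λ (δ : (ξ : Nat) → Vec Nat ξ) → succ (succ zero))
the term's type:
  Eq ((e : (φ : Nat) → Vec Nat φ) → Nat) (λ (δ : (ξ : Nat) → Vec Nat ξ) → succ (succ zero)) (λ (j : (h : Nat) → Vec Nat h) → succ (succ zero))
observation: normalization takes exactly 4 steps under the normal-order strategy.


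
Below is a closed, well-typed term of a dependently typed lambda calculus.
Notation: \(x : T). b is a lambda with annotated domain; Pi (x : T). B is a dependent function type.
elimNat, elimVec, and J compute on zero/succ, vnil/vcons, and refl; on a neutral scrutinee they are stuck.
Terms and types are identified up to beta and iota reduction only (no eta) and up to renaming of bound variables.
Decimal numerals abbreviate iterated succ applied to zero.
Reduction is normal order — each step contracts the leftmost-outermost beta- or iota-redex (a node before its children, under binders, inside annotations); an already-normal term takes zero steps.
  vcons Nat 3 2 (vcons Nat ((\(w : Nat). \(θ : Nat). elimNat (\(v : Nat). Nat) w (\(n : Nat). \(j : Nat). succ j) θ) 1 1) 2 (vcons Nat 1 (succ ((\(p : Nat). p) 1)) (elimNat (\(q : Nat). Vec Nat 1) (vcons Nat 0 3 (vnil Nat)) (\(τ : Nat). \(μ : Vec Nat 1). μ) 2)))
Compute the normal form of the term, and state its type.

reduced normal form:
  vcons Nat 3 2 (vcons Nat 2 2 (vcons Nat 1 2 (vcons Nat 0 3 (vnil Nat))))
type:
  Vec Nat 4
observation: reduction starts at a beta-redex, and 14 normal-order steps reach the normal form.


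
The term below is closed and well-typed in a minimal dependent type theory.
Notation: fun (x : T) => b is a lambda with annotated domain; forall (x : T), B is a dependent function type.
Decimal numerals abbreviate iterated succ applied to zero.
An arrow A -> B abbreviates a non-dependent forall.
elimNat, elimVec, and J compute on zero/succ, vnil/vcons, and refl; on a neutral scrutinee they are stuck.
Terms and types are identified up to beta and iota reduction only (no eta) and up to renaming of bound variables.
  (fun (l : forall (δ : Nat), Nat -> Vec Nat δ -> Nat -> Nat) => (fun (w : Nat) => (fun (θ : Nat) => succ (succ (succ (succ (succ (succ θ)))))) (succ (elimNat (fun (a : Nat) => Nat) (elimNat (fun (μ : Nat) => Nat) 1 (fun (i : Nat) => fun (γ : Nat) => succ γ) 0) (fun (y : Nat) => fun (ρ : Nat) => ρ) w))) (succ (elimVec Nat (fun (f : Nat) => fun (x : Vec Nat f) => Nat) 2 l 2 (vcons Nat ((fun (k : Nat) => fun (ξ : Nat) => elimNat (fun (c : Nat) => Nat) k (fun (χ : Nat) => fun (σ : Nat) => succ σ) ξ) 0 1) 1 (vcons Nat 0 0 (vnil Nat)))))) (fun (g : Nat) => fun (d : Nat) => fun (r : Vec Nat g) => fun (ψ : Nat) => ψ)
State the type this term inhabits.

type:
  Nat


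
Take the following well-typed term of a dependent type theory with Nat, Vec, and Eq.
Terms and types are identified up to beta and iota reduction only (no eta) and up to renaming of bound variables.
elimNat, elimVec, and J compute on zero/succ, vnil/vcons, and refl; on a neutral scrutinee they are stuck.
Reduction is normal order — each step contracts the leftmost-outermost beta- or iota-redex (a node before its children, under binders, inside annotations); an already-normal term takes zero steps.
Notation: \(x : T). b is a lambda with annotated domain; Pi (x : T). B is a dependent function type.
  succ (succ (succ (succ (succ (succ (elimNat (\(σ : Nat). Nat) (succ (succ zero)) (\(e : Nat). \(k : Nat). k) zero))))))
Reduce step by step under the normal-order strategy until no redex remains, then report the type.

normal-order reduction sequence:
  succ (succ (succ (succ (succ (succ (elimNat (\(σ : Nat). Nat) (succ (succ zero)) (\(e : Nat). \(k : Nat). k) zero))))))
  ~> succ (succ (succ (succ (succ (succ (succ (succ zero)))))))
the term's type:
  Nat


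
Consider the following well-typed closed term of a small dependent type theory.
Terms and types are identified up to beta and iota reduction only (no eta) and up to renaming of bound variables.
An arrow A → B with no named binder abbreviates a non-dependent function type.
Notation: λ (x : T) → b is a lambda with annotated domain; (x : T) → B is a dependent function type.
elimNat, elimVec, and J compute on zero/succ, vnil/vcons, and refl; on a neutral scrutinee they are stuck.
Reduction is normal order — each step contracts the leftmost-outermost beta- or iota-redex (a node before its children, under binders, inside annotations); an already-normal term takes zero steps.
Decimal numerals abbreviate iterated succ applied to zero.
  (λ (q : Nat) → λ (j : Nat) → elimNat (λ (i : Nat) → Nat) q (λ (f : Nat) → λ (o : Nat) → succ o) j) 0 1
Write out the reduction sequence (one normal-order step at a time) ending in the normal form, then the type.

normal-order reduction sequence:
  (λ (q : Nat) → λ (j : Nat) → elimNat (λ (i : Nat) → Nat) q (λ (f : Nat) → λ (o : Nat) → succ o) j) 0 1
  ~> (λ (q : Nat) → elimNat (λ (j : Nat) → Nat) 0 (λ (i : Nat) → λ (f : Nat) → succ f) q) 1
  ~> elimNat (λ (q : Nat) → Nat) 0 (λ (j : Nat) → λ (i : Nat) → succ i) 1
  ~> (λ (q : Nat) → λ (j : Nat) → succ j) 0 (elimNat (λ (i : Nat) → Nat) 0 (λ (f : Nat) → λ (o : Nat) → succ o) 0)
  ~> (λ (q : Nat) → succ q) (elimNat (λ (j : Nat) → Nat) 0 (λ (i : Nat) → λ (f : Nat) → succ f) 0)
  ~> succ (elimNat (λ (q : Nat) → Nat) 0 (λ (j : Nat) → λ (i : Nat) → succ i) 0)
  ~> 1
inferred type:
  Nat


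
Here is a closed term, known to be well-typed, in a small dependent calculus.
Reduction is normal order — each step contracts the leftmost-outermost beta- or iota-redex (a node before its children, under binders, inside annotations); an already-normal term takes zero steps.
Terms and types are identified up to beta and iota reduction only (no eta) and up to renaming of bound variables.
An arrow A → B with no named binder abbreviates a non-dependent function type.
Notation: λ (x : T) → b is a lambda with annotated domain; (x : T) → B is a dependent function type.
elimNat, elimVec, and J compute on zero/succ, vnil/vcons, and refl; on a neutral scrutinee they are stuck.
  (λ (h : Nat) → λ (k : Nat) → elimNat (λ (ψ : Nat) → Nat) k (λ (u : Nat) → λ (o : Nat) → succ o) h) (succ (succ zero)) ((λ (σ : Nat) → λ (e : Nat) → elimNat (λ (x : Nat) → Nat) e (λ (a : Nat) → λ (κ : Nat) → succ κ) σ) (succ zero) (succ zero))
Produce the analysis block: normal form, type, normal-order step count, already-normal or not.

normal form:
  succ (succ (succ (succ zero)))
type:
  Nat
steps to reach normal form (normal order): 15
term was already normal: no
first contracted redex: a beta-redex


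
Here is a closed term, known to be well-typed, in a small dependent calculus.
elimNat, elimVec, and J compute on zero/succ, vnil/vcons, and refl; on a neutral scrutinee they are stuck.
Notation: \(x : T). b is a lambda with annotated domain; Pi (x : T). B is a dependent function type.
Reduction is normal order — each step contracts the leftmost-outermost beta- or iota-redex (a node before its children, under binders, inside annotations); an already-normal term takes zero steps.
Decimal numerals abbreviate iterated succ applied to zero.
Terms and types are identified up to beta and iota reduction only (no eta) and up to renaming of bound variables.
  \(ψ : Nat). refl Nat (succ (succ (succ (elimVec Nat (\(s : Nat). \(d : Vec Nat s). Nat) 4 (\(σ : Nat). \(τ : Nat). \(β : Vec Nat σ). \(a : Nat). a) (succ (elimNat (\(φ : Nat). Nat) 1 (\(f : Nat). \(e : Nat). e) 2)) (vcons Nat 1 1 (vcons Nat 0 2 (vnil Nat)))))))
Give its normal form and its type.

normal form:
  \(ψ : Nat). refl Nat 7
the term's type:
  Pi (ψ : Nat). Eq Nat 7 7
observation: 11 normal-order steps normalize the term, beginning with an elimVec iota-redex.


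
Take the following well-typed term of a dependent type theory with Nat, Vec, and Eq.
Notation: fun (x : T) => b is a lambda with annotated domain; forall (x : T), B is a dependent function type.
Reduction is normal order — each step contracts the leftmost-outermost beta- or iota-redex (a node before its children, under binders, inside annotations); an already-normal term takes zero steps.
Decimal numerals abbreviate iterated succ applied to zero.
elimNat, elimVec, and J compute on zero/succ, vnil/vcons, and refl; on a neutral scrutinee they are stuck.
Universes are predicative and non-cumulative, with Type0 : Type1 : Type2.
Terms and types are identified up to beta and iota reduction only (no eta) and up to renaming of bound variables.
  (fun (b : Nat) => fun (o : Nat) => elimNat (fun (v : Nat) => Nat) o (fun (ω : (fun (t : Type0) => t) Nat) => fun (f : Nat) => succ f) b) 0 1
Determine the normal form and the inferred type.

resulting normal form:
  1
inferred type:
  Nat


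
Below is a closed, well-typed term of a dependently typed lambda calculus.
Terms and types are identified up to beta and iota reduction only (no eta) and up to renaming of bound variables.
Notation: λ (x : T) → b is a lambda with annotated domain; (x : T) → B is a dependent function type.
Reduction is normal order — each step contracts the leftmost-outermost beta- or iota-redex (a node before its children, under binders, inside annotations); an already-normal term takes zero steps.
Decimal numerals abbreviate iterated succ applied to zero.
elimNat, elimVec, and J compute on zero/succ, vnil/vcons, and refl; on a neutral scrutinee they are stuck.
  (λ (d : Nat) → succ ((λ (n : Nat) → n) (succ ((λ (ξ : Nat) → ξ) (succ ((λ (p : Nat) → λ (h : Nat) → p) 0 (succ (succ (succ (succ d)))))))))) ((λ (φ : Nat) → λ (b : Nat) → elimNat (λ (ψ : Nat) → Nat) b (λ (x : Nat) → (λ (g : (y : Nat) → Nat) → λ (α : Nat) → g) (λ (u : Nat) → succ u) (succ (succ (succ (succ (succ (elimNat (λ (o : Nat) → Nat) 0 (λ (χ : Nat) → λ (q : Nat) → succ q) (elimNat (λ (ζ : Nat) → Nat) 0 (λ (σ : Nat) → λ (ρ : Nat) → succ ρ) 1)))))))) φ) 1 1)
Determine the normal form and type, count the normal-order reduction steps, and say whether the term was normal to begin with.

reduced normal form:
  3
type:
  Nat
normal-order step count: 5
already normal: no
first redex: a beta-redex
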